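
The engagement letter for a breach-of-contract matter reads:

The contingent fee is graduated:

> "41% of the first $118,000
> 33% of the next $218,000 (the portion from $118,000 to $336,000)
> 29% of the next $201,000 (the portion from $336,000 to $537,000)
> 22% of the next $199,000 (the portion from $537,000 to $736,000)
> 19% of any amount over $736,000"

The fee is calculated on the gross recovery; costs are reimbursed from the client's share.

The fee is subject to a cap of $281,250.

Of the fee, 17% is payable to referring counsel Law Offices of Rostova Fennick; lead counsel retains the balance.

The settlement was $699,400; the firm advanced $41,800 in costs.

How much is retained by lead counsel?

$177,900.54

Fee base is the gross recovery, $699,400; costs are reimbursed separately.
First $118,000 at 41% = $48,380.00
Next $218,000 at 33% = $71,940.00
Next $201,000 at 29% = $58,290.00
Remaining $162,400 at 22% = $35,728.00
Fee: $48,380.00 + $71,940.00 + $58,290.00 + $35,728.00 = $214,338.00
$214,338.00 is under the $281,250 cap.
Referral share: 17% of $214,338.00 = $36,437.46; lead counsel retains $214,338.00 − $36,437.46 = $177,900.54.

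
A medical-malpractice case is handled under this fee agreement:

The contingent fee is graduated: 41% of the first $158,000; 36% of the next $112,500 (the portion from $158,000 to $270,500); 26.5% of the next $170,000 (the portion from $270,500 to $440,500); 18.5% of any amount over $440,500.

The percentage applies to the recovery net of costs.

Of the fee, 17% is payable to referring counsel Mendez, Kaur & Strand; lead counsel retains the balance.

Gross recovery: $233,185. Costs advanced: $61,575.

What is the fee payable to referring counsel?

Fee base (net of costs): $233,185 − $61,575 = $171,610
First $158,000 at 41% = $64,780.00
Remaining $13,610 at 36% = $4,899.60
Fee: $64,780.00 + $4,899.60 = $69,679.60
Referral share: 17% of $69,679.60 = $11,845.53; lead counsel retains $69,679.60 − $11,845.53 = $57,834.07.

$11,845.53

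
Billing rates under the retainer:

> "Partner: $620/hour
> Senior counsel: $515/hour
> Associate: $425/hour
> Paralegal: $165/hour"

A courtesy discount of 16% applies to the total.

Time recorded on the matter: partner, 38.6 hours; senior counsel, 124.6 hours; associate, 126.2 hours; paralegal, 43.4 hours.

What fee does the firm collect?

$125,073.48

Partner: 38.6 × $620 = $23,932.00
Senior counsel: 124.6 × $515 = $64,169.00
Associate: 126.2 × $425 = $53,635.00
Paralegal: 43.4 × $165 = $7,161.00
Subtotal: $148,897.00
Less 16% discount: −$23,823.52
Total: $148,897.00 − $23,823.52 = $125,073.48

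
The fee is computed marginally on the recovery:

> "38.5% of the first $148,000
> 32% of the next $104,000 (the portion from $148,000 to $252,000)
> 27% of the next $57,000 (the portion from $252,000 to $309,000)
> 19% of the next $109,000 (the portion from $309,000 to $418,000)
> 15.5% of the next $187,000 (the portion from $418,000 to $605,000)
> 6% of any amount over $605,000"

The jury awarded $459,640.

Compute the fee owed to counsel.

$132,814.20

First $148,000 at 38.5% = $56,980.00
Next $104,000 at 32% = $33,280.00
Next $57,000 at 27% = $15,390.00
Next $109,000 at 19% = $20,710.00
Remaining $41,640 at 15.5% = $6,454.20
Fee: $56,980.00 + $33,280.00 + $15,390.00 + $20,710.00 + $6,454.20 = $132,814.20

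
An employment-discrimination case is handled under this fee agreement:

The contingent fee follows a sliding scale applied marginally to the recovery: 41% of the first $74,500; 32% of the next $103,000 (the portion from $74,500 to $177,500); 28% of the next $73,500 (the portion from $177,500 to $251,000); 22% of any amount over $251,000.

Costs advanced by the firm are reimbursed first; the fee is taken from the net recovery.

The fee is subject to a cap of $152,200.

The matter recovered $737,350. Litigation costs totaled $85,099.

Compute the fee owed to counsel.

Fee base (net of costs): $737,350 − $85,099 = $652,251
First $74,500 at 41% = $30,545.00
Next $103,000 at 32% = $32,960.00
Next $73,500 at 28% = $20,580.00
Remaining $401,251 at 22% = $88,275.22
Fee: $30,545.00 + $32,960.00 + $20,580.00 + $88,275.22 = $172,360.22
$172,360.22 exceeds the $152,200 cap, so the fee is capped at $152,200.00.

$152,200.00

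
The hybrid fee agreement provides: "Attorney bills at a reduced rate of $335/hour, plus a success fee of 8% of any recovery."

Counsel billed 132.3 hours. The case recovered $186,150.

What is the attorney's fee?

$59,212.50

Hourly: 132.3 × $335 = $44,320.50
Success fee: 8% of $186,150 = $14,892.00
Total: $44,320.50 + $14,892.00 = $59,212.50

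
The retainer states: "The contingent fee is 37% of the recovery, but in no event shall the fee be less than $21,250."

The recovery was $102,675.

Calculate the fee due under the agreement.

$37,989.75

37% of $102,675 = $37,989.75
That exceeds the $21,250 minimum.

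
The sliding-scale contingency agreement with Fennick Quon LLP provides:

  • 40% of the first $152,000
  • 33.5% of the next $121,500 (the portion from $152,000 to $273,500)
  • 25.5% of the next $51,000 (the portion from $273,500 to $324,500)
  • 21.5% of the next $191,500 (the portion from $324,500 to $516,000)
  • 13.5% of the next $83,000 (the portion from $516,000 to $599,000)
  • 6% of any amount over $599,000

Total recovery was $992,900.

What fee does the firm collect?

First $152,000 at 40% = $60,800.00
Next $121,500 at 33.5% = $40,702.50
Next $51,000 at 25.5% = $13,005.00
Next $191,500 at 21.5% = $41,172.50
Next $83,000 at 13.5% = $11,205.00
Remaining $393,900 at 6% = $23,634.00
Fee: $60,800.00 + $40,702.50 + $13,005.00 + $41,172.50 + $11,205.00 + $23,634.00 = $190,519.00

$190,519.00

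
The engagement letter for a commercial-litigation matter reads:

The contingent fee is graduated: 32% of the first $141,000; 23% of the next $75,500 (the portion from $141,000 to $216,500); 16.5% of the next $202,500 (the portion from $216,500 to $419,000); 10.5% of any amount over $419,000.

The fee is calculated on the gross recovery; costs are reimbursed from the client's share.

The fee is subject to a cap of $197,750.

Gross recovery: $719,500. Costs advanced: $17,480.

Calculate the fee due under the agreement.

$127,450.00

Fee base is the gross recovery, $719,500; costs are reimbursed separately.
First $141,000 at 32% = $45,120.00
Next $75,500 at 23% = $17,365.00
Next $202,500 at 16.5% = $33,412.50
Remaining $300,500 at 10.5% = $31,552.50
Fee: $45,120.00 + $17,365.00 + $33,412.50 + $31,552.50 = $127,450.00
$127,450.00 is under the $197,750 cap.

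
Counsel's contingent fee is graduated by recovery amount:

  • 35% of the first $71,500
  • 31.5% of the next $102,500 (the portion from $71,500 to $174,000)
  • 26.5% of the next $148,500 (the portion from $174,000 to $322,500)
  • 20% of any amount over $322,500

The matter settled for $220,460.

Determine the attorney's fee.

$69,624.40

First $71,500 at 35% = $25,025.00
Next $102,500 at 31.5% = $32,287.50
Remaining $46,460 at 26.5% = $12,311.90
Fee: $25,025.00 + $32,287.50 + $12,311.90 = $69,624.40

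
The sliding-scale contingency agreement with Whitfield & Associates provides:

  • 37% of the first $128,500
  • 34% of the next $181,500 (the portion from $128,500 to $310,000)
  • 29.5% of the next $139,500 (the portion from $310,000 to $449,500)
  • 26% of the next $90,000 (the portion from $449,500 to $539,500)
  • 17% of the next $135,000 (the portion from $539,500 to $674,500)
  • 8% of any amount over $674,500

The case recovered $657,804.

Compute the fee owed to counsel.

$193,919.18

First $128,500 at 37% = $47,545.00
Next $181,500 at 34% = $61,710.00
Next $139,500 at 29.5% = $41,152.50
Next $90,000 at 26% = $23,400.00
Remaining $118,304 at 17% = $20,111.68
Fee: $47,545.00 + $61,710.00 + $41,152.50 + $23,400.00 + $20,111.68 = $193,919.18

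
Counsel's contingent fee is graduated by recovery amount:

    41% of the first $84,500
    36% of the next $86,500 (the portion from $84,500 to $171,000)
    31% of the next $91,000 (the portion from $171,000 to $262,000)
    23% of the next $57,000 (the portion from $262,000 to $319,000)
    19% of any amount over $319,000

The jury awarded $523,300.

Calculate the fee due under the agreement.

$145,922.00

First $84,500 at 41% = $34,645.00
Next $86,500 at 36% = $31,140.00
Next $91,000 at 31% = $28,210.00
Next $57,000 at 23% = $13,110.00
Remaining $204,300 at 19% = $38,817.00
Fee: $34,645.00 + $31,140.00 + $28,210.00 + $13,110.00 + $38,817.00 = $145,922.00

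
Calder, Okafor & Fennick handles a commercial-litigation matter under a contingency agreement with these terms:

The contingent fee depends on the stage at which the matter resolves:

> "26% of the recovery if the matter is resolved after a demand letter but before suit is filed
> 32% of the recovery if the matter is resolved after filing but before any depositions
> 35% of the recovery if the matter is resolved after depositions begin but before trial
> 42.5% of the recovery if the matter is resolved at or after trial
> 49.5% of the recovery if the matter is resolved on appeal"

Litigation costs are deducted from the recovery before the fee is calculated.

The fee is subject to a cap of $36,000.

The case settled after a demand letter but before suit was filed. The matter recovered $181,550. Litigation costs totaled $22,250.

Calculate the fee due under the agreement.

$36,000.00

Fee base (net of costs): $181,550 − $22,250 = $159,300
The matter settled after a demand letter but before suit was filed, so the 26% rate applies.
$159,300 × 26% = $41,418.00
$41,418.00 exceeds the $36,000 cap, so the fee is capped at $36,000.00.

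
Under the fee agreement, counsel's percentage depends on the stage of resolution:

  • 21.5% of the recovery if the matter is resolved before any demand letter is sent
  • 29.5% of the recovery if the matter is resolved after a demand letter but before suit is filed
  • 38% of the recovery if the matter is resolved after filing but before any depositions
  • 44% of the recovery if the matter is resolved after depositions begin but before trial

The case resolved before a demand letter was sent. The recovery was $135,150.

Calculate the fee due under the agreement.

$29,057.25

The matter resolved before a demand letter was sent, so the 21.5% rate applies.
$135,150 × 21.5% = $29,057.25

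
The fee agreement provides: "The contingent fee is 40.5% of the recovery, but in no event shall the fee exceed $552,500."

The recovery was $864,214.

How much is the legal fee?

$350,006.67

40.5% of $864,214 = $350,006.67
That is under the $552,500 cap.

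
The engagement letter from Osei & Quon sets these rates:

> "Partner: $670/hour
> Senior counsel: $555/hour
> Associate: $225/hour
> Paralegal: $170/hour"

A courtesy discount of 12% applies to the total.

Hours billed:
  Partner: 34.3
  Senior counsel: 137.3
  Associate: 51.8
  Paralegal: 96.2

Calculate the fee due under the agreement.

$111,928.52

Partner: 34.3 × $670 = $22,981.00
Senior counsel: 137.3 × $555 = $76,201.50
Associate: 51.8 × $225 = $11,655.00
Paralegal: 96.2 × $170 = $16,354.00
Subtotal: $127,191.50
Less 12% discount: −$15,262.98
Total: $127,191.50 − $15,262.98 = $111,928.52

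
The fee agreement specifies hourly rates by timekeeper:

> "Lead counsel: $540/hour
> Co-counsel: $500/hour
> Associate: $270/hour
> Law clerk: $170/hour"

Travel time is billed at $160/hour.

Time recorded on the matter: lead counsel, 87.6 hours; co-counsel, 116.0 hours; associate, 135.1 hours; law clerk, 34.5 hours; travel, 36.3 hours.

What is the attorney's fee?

$153,454.00

Lead counsel: 87.6 × $540 = $47,304.00
Co-counsel: 116.0 × $500 = $58,000.00
Associate: 135.1 × $270 = $36,477.00
Law clerk: 34.5 × $170 = $5,865.00
Subtotal: $47,304.00 + $58,000.00 + $36,477.00 + $5,865.00 = $147,646.00
Travel: 36.3 × $160 = $5,808.00
Total: $147,646.00 + $5,808.00 = $153,454.00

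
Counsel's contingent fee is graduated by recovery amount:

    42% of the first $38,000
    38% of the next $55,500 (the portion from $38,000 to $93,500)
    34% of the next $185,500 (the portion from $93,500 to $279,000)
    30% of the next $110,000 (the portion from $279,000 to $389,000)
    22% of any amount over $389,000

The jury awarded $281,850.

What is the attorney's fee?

$100,975.00

First $38,000 at 42% = $15,960.00
Next $55,500 at 38% = $21,090.00
Next $185,500 at 34% = $63,070.00
Remaining $2,850 at 30% = $855.00
Fee: $15,960.00 + $21,090.00 + $63,070.00 + $855.00 = $100,975.00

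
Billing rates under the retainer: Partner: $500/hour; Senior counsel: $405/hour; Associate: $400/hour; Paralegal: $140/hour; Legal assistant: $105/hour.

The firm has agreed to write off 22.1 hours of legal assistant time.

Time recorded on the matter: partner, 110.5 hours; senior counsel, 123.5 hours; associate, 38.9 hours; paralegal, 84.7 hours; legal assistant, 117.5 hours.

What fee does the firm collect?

$142,702.50

Partner: 110.5 × $500 = $55,250.00
Senior counsel: 123.5 × $405 = $50,017.50
Associate: 38.9 × $400 = $15,560.00
Paralegal: 84.7 × $140 = $11,858.00
Legal assistant: 117.5 × $105 = $12,337.50
Subtotal: $145,023.00
Write-off: 22.1 × $105 = $2,320.50
Total: $145,023.00 − $2,320.50 = $142,702.50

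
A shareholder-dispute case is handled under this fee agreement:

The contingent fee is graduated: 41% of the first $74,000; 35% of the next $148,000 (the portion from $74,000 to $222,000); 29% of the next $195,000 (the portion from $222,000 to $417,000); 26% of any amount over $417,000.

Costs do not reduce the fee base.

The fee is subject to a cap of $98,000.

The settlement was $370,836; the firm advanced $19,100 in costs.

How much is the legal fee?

$98,000.00

Fee base is the gross recovery, $370,836; costs are reimbursed separately.
First $74,000 at 41% = $30,340.00
Next $148,000 at 35% = $51,800.00
Remaining $148,836 at 29% = $43,162.44
Fee: $30,340.00 + $51,800.00 + $43,162.44 = $125,302.44
$125,302.44 exceeds the $98,000 cap, so the fee is capped at $98,000.00.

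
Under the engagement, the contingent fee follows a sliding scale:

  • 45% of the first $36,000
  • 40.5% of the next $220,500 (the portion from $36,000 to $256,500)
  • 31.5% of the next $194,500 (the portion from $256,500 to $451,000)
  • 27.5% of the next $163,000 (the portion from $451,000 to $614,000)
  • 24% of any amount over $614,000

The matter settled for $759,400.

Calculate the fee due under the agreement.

$246,491.00

First $36,000 at 45% = $16,200.00
Next $220,500 at 40.5% = $89,302.50
Next $194,500 at 31.5% = $61,267.50
Next $163,000 at 27.5% = $44,825.00
Remaining $145,400 at 24% = $34,896.00
Fee: $16,200.00 + $89,302.50 + $61,267.50 + $44,825.00 + $34,896.00 = $246,491.00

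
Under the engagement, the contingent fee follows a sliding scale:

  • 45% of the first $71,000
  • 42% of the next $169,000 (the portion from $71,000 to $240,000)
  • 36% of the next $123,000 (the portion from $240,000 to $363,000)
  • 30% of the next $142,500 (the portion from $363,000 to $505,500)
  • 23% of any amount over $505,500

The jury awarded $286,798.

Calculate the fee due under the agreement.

$119,777.28

First $71,000 at 45% = $31,950.00
Next $169,000 at 42% = $70,980.00
Remaining $46,798 at 36% = $16,847.28
Fee: $31,950.00 + $70,980.00 + $16,847.28 = $119,777.28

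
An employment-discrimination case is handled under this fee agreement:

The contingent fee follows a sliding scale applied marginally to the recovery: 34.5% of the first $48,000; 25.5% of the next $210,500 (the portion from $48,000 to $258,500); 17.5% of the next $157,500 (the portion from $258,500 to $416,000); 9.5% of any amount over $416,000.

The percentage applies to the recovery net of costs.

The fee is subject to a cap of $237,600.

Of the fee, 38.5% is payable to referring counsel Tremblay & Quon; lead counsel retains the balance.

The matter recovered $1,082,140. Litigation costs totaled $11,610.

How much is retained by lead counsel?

Fee base (net of costs): $1,082,140 − $11,610 = $1,070,530
First $48,000 at 34.5% = $16,560.00
Next $210,500 at 25.5% = $53,677.50
Next $157,500 at 17.5% = $27,562.50
Remaining $654,530 at 9.5% = $62,180.35
Fee: $16,560.00 + $53,677.50 + $27,562.50 + $62,180.35 = $159,980.35
$159,980.35 is under the $237,600 cap.
Referral share: 38.5% of $159,980.35 = $61,592.43; lead counsel retains $159,980.35 − $61,592.43 = $98,387.92.

$98,387.92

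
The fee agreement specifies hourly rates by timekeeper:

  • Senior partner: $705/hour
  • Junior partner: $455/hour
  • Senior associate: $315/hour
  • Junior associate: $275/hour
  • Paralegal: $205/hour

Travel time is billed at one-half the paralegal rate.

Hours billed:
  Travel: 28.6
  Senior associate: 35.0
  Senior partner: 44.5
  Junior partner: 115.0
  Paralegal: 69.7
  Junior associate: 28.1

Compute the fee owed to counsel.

$119,670.00

Senior partner: 44.5 × $705 = $31,372.50
Junior partner: 115.0 × $455 = $52,325.00
Senior associate: 35.0 × $315 = $11,025.00
Junior associate: 28.1 × $275 = $7,727.50
Paralegal: 69.7 × $205 = $14,288.50
Subtotal: $31,372.50 + $52,325.00 + $11,025.00 + $7,727.50 + $14,288.50 = $116,738.50
Travel: 28.6 × ($205 ÷ 2) = 28.6 × $102.50 = $2,931.50
Total: $116,738.50 + $2,931.50 = $119,670.00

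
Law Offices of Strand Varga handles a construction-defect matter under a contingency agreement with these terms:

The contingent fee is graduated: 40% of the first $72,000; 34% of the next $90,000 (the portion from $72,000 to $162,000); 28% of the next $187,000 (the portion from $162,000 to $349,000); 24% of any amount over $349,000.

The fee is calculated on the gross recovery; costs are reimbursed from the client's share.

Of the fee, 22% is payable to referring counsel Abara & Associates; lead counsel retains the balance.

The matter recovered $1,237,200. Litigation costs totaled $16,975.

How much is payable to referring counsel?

Fee base is the gross recovery, $1,237,200; costs are reimbursed separately.
First $72,000 at 40% = $28,800.00
Next $90,000 at 34% = $30,600.00
Next $187,000 at 28% = $52,360.00
Remaining $888,200 at 24% = $213,168.00
Fee: $28,800.00 + $30,600.00 + $52,360.00 + $213,168.00 = $324,928.00
Referral share: 22% of $324,928.00 = $71,484.16; lead counsel retains $324,928.00 − $71,484.16 = $253,443.84.

$71,484.16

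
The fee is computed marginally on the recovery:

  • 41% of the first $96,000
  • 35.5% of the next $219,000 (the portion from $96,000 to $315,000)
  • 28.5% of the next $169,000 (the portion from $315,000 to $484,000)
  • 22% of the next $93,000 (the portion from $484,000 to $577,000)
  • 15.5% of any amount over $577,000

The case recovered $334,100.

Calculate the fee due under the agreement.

First $96,000 at 41% = $39,360.00
Next $219,000 at 35.5% = $77,745.00
Remaining $19,100 at 28.5% = $5,443.50
Fee: $39,360.00 + $77,745.00 + $5,443.50 = $122,548.50

$122,548.50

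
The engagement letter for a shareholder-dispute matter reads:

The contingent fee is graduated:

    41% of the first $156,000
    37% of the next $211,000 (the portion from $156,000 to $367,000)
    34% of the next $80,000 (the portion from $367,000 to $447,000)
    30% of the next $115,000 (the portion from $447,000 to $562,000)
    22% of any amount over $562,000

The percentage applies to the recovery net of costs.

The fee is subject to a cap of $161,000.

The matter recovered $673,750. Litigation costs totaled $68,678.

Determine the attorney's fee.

$161,000.00

Fee base (net of costs): $673,750 − $68,678 = $605,072
First $156,000 at 41% = $63,960.00
Next $211,000 at 37% = $78,070.00
Next $80,000 at 34% = $27,200.00
Next $115,000 at 30% = $34,500.00
Remaining $43,072 at 22% = $9,475.84
Fee: $63,960.00 + $78,070.00 + $27,200.00 + $34,500.00 + $9,475.84 = $213,205.84
$213,205.84 exceeds the $161,000 cap, so the fee is capped at $161,000.00.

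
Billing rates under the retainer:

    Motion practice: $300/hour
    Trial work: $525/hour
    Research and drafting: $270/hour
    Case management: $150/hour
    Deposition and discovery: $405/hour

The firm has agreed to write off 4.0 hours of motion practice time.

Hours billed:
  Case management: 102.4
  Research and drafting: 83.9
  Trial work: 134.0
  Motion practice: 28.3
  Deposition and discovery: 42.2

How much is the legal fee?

Motion practice: 28.3 × $300 = $8,490.00
Trial work: 134.0 × $525 = $70,350.00
Research and drafting: 83.9 × $270 = $22,653.00
Case management: 102.4 × $150 = $15,360.00
Deposition and discovery: 42.2 × $405 = $17,091.00
Subtotal: $133,944.00
Write-off: 4.0 × $300 = $1,200.00
Total: $133,944.00 − $1,200.00 = $132,744.00

$132,744.00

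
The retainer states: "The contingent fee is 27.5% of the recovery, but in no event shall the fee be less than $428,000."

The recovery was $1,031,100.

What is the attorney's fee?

$428,000.00

27.5% of $1,031,100 = $283,552.50
That is below the $428,000 minimum, so the minimum applies.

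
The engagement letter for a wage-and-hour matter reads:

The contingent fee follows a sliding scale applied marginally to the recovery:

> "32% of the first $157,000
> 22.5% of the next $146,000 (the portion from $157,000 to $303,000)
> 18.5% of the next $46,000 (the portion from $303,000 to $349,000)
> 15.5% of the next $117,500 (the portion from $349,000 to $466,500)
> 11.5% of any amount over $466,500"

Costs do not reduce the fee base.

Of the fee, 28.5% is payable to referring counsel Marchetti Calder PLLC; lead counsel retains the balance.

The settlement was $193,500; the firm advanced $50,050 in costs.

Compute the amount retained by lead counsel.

$41,793.54

Fee base is the gross recovery, $193,500; costs are reimbursed separately.
First $157,000 at 32% = $50,240.00
Remaining $36,500 at 22.5% = $8,212.50
Fee: $50,240.00 + $8,212.50 = $58,452.50
Referral share: 28.5% of $58,452.50 = $16,658.96; lead counsel retains $58,452.50 − $16,658.96 = $41,793.54.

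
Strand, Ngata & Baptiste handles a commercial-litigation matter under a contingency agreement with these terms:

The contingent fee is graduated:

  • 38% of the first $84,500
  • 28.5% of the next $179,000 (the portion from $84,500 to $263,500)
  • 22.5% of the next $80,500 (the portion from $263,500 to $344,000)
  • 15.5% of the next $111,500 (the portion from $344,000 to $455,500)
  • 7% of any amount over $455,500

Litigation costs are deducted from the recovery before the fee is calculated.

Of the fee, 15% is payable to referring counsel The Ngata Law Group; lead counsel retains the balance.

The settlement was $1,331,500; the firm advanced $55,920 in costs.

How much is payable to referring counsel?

Fee base (net of costs): $1,331,500 − $55,920 = $1,275,580
First $84,500 at 38% = $32,110.00
Next $179,000 at 28.5% = $51,015.00
Next $80,500 at 22.5% = $18,112.50
Next $111,500 at 15.5% = $17,282.50
Remaining $820,080 at 7% = $57,405.60
Fee: $32,110.00 + $51,015.00 + $18,112.50 + $17,282.50 + $57,405.60 = $175,925.60
Referral share: 15% of $175,925.60 = $26,388.84; lead counsel retains $175,925.60 − $26,388.84 = $149,536.76.

$26,388.84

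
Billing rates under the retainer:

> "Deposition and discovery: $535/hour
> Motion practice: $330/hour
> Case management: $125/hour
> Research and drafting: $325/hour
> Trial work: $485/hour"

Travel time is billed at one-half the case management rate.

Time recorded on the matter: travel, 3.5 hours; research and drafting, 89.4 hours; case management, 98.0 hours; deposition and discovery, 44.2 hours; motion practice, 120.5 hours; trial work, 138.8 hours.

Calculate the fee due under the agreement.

Deposition and discovery: 44.2 × $535 = $23,647.00
Motion practice: 120.5 × $330 = $39,765.00
Case management: 98.0 × $125 = $12,250.00
Research and drafting: 89.4 × $325 = $29,055.00
Trial work: 138.8 × $485 = $67,318.00
Subtotal: $23,647.00 + $39,765.00 + $12,250.00 + $29,055.00 + $67,318.00 = $172,035.00
Travel: 3.5 × ($125 ÷ 2) = 3.5 × $62.50 = $218.75
Total: $172,035.00 + $218.75 = $172,253.75

$172,253.75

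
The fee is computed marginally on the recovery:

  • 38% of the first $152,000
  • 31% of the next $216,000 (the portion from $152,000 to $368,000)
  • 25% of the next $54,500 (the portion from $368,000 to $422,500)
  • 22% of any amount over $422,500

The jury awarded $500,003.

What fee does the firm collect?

First $152,000 at 38% = $57,760.00
Next $216,000 at 31% = $66,960.00
Next $54,500 at 25% = $13,625.00
Remaining $77,503 at 22% = $17,050.66
Fee: $57,760.00 + $66,960.00 + $13,625.00 + $17,050.66 = $155,395.66

$155,395.66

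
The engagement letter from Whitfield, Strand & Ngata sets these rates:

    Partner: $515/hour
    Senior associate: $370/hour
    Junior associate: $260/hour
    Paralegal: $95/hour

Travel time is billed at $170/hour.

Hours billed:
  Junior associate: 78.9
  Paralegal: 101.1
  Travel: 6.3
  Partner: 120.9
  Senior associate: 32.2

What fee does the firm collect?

Partner: 120.9 × $515 = $62,263.50
Senior associate: 32.2 × $370 = $11,914.00
Junior associate: 78.9 × $260 = $20,514.00
Paralegal: 101.1 × $95 = $9,604.50
Subtotal: $62,263.50 + $11,914.00 + $20,514.00 + $9,604.50 = $104,296.00
Travel: 6.3 × $170 = $1,071.00
Total: $104,296.00 + $1,071.00 = $105,367.00

$105,367.00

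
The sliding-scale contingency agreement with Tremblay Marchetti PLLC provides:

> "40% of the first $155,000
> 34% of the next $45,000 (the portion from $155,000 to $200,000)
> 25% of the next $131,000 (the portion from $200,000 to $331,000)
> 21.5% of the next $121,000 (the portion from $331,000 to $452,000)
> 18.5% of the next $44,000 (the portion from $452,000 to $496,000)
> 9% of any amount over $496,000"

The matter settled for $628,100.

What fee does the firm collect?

First $155,000 at 40% = $62,000.00
Next $45,000 at 34% = $15,300.00
Next $131,000 at 25% = $32,750.00
Next $121,000 at 21.5% = $26,015.00
Next $44,000 at 18.5% = $8,140.00
Remaining $132,100 at 9% = $11,889.00
Fee: $62,000.00 + $15,300.00 + $32,750.00 + $26,015.00 + $8,140.00 + $11,889.00 = $156,094.00

$156,094.00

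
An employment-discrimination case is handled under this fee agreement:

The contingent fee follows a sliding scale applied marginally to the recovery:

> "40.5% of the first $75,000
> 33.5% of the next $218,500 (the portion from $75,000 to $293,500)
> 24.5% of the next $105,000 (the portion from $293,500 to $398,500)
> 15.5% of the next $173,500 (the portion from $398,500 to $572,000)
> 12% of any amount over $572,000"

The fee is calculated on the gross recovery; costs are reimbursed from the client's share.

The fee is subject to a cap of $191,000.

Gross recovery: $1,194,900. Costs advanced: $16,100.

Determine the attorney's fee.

$191,000.00

Fee base is the gross recovery, $1,194,900; costs are reimbursed separately.
First $75,000 at 40.5% = $30,375.00
Next $218,500 at 33.5% = $73,197.50
Next $105,000 at 24.5% = $25,725.00
Next $173,500 at 15.5% = $26,892.50
Remaining $622,900 at 12% = $74,748.00
Fee: $30,375.00 + $73,197.50 + $25,725.00 + $26,892.50 + $74,748.00 = $230,938.00
$230,938.00 exceeds the $191,000 cap, so the fee is capped at $191,000.00.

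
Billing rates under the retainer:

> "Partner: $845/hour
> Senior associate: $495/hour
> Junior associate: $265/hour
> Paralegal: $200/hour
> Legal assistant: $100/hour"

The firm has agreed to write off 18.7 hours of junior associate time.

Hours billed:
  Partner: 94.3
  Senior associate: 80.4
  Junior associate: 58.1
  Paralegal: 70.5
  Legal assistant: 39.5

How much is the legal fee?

$147,972.50

Partner: 94.3 × $845 = $79,683.50
Senior associate: 80.4 × $495 = $39,798.00
Junior associate: 58.1 × $265 = $15,396.50
Paralegal: 70.5 × $200 = $14,100.00
Legal assistant: 39.5 × $100 = $3,950.00
Subtotal: $152,928.00
Write-off: 18.7 × $265 = $4,955.50
Total: $152,928.00 − $4,955.50 = $147,972.50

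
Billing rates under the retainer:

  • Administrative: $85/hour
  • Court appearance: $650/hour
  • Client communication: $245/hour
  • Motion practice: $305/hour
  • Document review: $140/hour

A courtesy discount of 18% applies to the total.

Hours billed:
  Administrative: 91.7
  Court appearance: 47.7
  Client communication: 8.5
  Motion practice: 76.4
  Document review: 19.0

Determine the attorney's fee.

$54,812.08

Administrative: 91.7 × $85 = $7,794.50
Court appearance: 47.7 × $650 = $31,005.00
Client communication: 8.5 × $245 = $2,082.50
Motion practice: 76.4 × $305 = $23,302.00
Document review: 19.0 × $140 = $2,660.00
Subtotal: $66,844.00
Less 18% discount: −$12,031.92
Total: $66,844.00 − $12,031.92 = $54,812.08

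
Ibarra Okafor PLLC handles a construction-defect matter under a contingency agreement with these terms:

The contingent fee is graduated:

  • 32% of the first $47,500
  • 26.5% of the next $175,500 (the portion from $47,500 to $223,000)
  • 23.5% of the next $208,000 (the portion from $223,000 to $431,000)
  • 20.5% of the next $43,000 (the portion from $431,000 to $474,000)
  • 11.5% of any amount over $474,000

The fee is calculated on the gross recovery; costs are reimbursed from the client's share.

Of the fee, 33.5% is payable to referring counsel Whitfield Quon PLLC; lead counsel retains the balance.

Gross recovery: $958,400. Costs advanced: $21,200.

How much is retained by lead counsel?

$116,447.15

Fee base is the gross recovery, $958,400; costs are reimbursed separately.
First $47,500 at 32% = $15,200.00
Next $175,500 at 26.5% = $46,507.50
Next $208,000 at 23.5% = $48,880.00
Next $43,000 at 20.5% = $8,815.00
Remaining $484,400 at 11.5% = $55,706.00
Fee: $15,200.00 + $46,507.50 + $48,880.00 + $8,815.00 + $55,706.00 = $175,108.50
Referral share: 33.5% of $175,108.50 = $58,661.35; lead counsel retains $175,108.50 − $58,661.35 = $116,447.15.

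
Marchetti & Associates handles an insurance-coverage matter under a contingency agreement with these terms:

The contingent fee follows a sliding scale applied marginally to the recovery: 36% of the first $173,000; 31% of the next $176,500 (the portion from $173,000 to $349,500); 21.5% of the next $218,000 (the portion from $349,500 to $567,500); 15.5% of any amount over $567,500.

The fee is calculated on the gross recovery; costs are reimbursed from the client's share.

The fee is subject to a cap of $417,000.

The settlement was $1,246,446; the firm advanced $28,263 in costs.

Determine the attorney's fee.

$269,101.63

Fee base is the gross recovery, $1,246,446; costs are reimbursed separately.
First $173,000 at 36% = $62,280.00
Next $176,500 at 31% = $54,715.00
Next $218,000 at 21.5% = $46,870.00
Remaining $678,946 at 15.5% = $105,236.63
Fee: $62,280.00 + $54,715.00 + $46,870.00 + $105,236.63 = $269,101.63
$269,101.63 is under the $417,000 cap.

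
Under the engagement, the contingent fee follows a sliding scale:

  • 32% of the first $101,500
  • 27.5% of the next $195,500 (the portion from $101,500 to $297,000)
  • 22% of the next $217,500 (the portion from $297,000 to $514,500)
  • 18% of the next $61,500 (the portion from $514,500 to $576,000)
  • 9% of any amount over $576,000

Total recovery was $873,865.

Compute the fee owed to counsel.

$171,970.35

First $101,500 at 32% = $32,480.00
Next $195,500 at 27.5% = $53,762.50
Next $217,500 at 22% = $47,850.00
Next $61,500 at 18% = $11,070.00
Remaining $297,865 at 9% = $26,807.85
Fee: $32,480.00 + $53,762.50 + $47,850.00 + $11,070.00 + $26,807.85 = $171,970.35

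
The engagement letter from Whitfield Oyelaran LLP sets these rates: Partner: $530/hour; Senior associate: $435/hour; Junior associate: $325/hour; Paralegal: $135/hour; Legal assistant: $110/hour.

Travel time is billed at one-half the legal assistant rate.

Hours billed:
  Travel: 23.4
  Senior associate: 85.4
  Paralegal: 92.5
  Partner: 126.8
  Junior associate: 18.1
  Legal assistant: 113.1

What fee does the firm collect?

Partner: 126.8 × $530 = $67,204.00
Senior associate: 85.4 × $435 = $37,149.00
Junior associate: 18.1 × $325 = $5,882.50
Paralegal: 92.5 × $135 = $12,487.50
Legal assistant: 113.1 × $110 = $12,441.00
Subtotal: $67,204.00 + $37,149.00 + $5,882.50 + $12,487.50 + $12,441.00 = $135,164.00
Travel: 23.4 × ($110 ÷ 2) = 23.4 × $55.00 = $1,287.00
Total: $135,164.00 + $1,287.00 = $136,451.00

$136,451.00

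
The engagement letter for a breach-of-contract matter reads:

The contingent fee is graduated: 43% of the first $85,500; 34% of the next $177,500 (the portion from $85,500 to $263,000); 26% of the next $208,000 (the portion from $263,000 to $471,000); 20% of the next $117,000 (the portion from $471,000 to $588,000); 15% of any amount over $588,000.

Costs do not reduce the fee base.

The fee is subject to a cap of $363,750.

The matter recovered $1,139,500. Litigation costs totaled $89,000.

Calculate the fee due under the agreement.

$257,320.00

Fee base is the gross recovery, $1,139,500; costs are reimbursed separately.
First $85,500 at 43% = $36,765.00
Next $177,500 at 34% = $60,350.00
Next $208,000 at 26% = $54,080.00
Next $117,000 at 20% = $23,400.00
Remaining $551,500 at 15% = $82,725.00
Fee: $36,765.00 + $60,350.00 + $54,080.00 + $23,400.00 + $82,725.00 = $257,320.00
$257,320.00 is under the $363,750 cap.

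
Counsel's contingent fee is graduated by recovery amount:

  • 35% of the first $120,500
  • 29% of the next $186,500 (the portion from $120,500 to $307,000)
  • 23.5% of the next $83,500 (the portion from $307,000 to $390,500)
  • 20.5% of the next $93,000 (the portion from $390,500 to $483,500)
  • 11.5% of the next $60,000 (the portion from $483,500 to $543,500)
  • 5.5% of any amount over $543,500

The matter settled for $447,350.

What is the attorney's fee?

$127,536.75

First $120,500 at 35% = $42,175.00
Next $186,500 at 29% = $54,085.00
Next $83,500 at 23.5% = $19,622.50
Remaining $56,850 at 20.5% = $11,654.25
Fee: $42,175.00 + $54,085.00 + $19,622.50 + $11,654.25 = $127,536.75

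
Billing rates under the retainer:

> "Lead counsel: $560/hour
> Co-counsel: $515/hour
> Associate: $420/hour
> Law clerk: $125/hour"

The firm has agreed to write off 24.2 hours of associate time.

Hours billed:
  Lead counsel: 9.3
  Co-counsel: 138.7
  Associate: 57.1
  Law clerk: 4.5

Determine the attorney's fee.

$91,019.00

Lead counsel: 9.3 × $560 = $5,208.00
Co-counsel: 138.7 × $515 = $71,430.50
Associate: 57.1 × $420 = $23,982.00
Law clerk: 4.5 × $125 = $562.50
Subtotal: $101,183.00
Write-off: 24.2 × $420 = $10,164.00
Total: $101,183.00 − $10,164.00 = $91,019.00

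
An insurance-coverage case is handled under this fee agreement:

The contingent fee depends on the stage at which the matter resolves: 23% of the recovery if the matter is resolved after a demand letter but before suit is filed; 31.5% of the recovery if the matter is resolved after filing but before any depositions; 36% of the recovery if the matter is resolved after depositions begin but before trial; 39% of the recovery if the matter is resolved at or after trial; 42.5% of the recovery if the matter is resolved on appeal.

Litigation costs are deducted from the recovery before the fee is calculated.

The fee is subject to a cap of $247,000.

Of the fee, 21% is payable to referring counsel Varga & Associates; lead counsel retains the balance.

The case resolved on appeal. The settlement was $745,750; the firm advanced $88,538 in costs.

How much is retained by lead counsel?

$195,130.00

Fee base (net of costs): $745,750 − $88,538 = $657,212
The matter resolved on appeal, so the 42.5% rate applies.
$657,212 × 42.5% = $279,315.10
$279,315.10 exceeds the $247,000 cap, so the fee is capped at $247,000.00.
Referral share: 21% of $247,000.00 = $51,870.00; lead counsel retains $247,000.00 − $51,870.00 = $195,130.00.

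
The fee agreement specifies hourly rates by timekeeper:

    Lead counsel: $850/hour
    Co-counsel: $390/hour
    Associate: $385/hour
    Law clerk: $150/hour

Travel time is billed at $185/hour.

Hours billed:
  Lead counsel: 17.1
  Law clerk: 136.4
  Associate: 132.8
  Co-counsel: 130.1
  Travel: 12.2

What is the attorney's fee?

$139,119.00

Lead counsel: 17.1 × $850 = $14,535.00
Co-counsel: 130.1 × $390 = $50,739.00
Associate: 132.8 × $385 = $51,128.00
Law clerk: 136.4 × $150 = $20,460.00
Subtotal: $14,535.00 + $50,739.00 + $51,128.00 + $20,460.00 = $136,862.00
Travel: 12.2 × $185 = $2,257.00
Total: $136,862.00 + $2,257.00 = $139,119.00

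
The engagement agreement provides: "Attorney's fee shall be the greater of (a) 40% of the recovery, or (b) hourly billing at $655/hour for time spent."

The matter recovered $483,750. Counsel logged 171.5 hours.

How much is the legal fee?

$193,500.00

(a) 40% of $483,750 = $193,500.00
(b) 171.5 × $655 = $112,332.50
The greater is (a): $193,500.00.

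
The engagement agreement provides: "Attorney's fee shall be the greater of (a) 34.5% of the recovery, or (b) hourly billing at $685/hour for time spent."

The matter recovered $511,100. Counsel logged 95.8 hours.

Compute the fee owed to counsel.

$176,329.50

(a) 34.5% of $511,100 = $176,329.50
(b) 95.8 × $685 = $65,623.00
The greater is (a): $176,329.50.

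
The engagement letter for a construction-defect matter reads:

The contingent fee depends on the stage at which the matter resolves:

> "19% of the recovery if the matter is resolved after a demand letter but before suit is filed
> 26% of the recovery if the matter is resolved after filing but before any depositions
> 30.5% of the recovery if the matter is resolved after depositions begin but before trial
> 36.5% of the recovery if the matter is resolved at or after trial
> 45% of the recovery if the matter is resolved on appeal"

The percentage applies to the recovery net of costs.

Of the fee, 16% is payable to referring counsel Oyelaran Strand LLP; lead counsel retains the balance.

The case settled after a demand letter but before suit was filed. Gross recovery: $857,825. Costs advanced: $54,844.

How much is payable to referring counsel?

Fee base (net of costs): $857,825 − $54,844 = $802,981
The matter settled after a demand letter but before suit was filed, so the 19% rate applies.
$802,981 × 19% = $152,566.39
Referral share: 16% of $152,566.39 = $24,410.62; lead counsel retains $152,566.39 − $24,410.62 = $128,155.77.

$24,410.62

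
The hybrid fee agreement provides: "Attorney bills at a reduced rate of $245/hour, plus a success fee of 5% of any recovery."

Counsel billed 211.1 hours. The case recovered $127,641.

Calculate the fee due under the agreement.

$58,101.55

Hourly: 211.1 × $245 = $51,719.50
Success fee: 5% of $127,641 = $6,382.05
Total: $51,719.50 + $6,382.05 = $58,101.55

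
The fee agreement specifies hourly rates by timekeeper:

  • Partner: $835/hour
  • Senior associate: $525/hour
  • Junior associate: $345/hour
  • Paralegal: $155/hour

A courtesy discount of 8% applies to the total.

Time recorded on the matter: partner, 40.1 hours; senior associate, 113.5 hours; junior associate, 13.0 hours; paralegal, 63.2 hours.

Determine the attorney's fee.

$98,763.84

Partner: 40.1 × $835 = $33,483.50
Senior associate: 113.5 × $525 = $59,587.50
Junior associate: 13.0 × $345 = $4,485.00
Paralegal: 63.2 × $155 = $9,796.00
Subtotal: $107,352.00
Less 8% discount: −$8,588.16
Total: $107,352.00 − $8,588.16 = $98,763.84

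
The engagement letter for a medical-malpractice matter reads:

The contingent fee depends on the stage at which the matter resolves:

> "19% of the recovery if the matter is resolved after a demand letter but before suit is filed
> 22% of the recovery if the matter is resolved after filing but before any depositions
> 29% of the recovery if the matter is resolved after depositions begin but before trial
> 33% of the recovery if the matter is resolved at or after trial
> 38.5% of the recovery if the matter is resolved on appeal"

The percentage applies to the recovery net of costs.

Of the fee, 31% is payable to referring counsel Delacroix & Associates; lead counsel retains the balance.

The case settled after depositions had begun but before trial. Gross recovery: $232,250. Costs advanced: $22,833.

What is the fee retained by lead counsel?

Fee base (net of costs): $232,250 − $22,833 = $209,417
The matter settled after depositions had begun but before trial, so the 29% rate applies.
$209,417 × 29% = $60,730.93
Referral share: 31% of $60,730.93 = $18,826.59; lead counsel retains $60,730.93 − $18,826.59 = $41,904.34.

$41,904.34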